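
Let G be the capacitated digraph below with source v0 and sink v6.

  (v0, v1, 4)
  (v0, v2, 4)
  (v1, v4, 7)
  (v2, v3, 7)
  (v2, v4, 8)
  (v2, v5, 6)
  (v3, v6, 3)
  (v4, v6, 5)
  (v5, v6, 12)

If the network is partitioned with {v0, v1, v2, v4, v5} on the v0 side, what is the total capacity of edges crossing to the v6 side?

24

Edges leaving {v0, v1, v2, v4, v5}: v2→v3 (7), v4→v6 (5), v5→v6 (12).
Cut capacity = 7 + 5 + 12 = 24.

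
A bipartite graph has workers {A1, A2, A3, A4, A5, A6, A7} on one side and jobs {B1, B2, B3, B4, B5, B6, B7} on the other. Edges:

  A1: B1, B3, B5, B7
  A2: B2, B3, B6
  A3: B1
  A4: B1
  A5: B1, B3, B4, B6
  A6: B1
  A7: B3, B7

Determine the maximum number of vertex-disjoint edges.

5

Unit-capacity flow: source→left, listed edges, right→sink; max matching = max flow.
Augmenting path A1→B1 (+1); matched 1.
Augmenting path A2→B2 (+1); matched 2.
Augmenting path A5→B3 (+1); matched 3.
Augmenting path A7→B7 (+1); matched 4.
Augmenting path A3→B1→A1→B5 (+1); matched 5.
No augmenting path remains; maximum matching = 5.
König certificate: {A1, A2, A5, A7, B1} is a vertex cover of size 5 (every listed pair touches it), so no matching can be larger.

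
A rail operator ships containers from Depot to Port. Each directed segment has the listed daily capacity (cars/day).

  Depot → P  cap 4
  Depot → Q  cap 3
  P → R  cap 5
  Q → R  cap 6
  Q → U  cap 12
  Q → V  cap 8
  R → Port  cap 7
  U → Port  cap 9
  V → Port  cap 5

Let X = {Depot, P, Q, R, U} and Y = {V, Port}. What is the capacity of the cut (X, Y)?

Edges leaving {Depot, P, Q, R, U}: Q→V (8), R→Port (7), U→Port (9).
Cut capacity = 8 + 7 + 9 = 24.

24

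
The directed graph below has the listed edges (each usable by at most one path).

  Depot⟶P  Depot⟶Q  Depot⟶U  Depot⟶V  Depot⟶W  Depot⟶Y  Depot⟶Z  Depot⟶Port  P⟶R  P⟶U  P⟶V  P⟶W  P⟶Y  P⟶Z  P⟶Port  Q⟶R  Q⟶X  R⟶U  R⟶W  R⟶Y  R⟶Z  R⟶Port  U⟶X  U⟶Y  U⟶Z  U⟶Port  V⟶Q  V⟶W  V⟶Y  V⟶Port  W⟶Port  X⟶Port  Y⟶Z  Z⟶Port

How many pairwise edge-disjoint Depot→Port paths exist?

7

Assign every edge capacity 1; by Menger, the answer equals the max flow.
Path Depot→Port (+1); total 1.
Path Depot→P→Port (+1); total 2.
Path Depot→U→Port (+1); total 3.
Path Depot→V→Port (+1); total 4.
Path Depot→W→Port (+1); total 5.
Path Depot→Z→Port (+1); total 6.
Path Depot→Q→R→Port (+1); total 7.
No residual Depot→Port path; max flow = 7.
Certifying cut of size 7: {Depot→P, Depot→Port, Depot→Q, Depot→U, Depot→V, Depot→W, Z→Port}.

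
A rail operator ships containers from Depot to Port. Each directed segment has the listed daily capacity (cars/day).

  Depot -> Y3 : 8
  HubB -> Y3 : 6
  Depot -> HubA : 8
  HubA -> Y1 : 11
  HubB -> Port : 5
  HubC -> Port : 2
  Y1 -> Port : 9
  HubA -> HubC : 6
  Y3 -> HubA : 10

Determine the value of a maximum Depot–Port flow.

11

Augment Depot→HubA→HubC→Port: bottleneck 2, flow now 2.
Augment Depot→HubA→Y1→Port: bottleneck 6, flow now 8.
Augment Depot→Y3→HubA→Y1→Port: bottleneck 3, flow now 11.
No augmenting path remains; maximum flow = 11.
In the residual graph, reachable from Depot: {Depot, Y3, HubA, HubC, Y1}.
Min-cut edges: HubC→Port (2), Y1→Port (9); capacity 2 + 9 = 11.
This cut is saturated, so no flow can exceed 11.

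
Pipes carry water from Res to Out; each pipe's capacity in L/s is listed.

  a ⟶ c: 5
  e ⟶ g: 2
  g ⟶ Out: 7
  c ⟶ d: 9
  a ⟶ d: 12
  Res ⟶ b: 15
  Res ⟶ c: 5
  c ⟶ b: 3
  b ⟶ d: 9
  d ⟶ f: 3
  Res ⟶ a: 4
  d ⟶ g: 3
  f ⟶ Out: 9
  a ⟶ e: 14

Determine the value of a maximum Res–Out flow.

8

Augment Res→a→d→f→Out: bottleneck 3, flow now 3.
Augment Res→a→d→g→Out: bottleneck 1, flow now 4.
Augment Res→b→d→g→Out: bottleneck 2, flow now 6.
Augment Res→b→d→a→e→g→Out: bottleneck 2, flow now 8. (uses reverse residual edge)
No augmenting path remains; maximum flow = 8.
In the residual graph, reachable from Res: {Res, a, b, c, d, e}.
Min-cut edges: d→f (3), d→g (3), e→g (2); capacity 3 + 3 + 2 = 8.
This cut is saturated, so no flow can exceed 8.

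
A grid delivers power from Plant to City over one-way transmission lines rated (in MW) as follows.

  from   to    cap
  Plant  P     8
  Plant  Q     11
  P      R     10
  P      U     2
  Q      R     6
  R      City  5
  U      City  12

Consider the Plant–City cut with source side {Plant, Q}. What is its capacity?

14

Edges leaving {Plant, Q}: Plant→P (8), Q→R (6).
Cut capacity = 8 + 6 = 14.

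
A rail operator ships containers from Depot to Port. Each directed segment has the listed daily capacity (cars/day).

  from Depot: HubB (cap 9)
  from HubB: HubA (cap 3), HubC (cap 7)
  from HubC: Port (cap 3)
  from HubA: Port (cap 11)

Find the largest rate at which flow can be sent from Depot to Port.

6

Augment Depot→HubB→HubC→Port: bottleneck 3, flow now 3.
Augment Depot→HubB→HubA→Port: bottleneck 3, flow now 6.
No augmenting path remains; maximum flow = 6.
In the residual graph, reachable from Depot: {Depot, HubB, HubC}.
Min-cut edges: HubB→HubA (3), HubC→Port (3); capacity 3 + 3 = 6.
This cut is saturated, so no flow can exceed 6.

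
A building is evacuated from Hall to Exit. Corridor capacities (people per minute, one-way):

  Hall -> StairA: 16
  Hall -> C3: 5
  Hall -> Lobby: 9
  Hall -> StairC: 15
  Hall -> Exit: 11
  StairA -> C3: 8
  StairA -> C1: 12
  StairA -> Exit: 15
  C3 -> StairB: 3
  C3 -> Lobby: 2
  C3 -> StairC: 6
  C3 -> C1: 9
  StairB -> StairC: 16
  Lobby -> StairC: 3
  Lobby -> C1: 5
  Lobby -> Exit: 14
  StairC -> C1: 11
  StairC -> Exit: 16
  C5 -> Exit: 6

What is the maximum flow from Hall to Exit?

53

Augment Hall→Exit: bottleneck 11, flow now 11.
Augment Hall→StairA→Exit: bottleneck 15, flow now 26.
Augment Hall→Lobby→Exit: bottleneck 9, flow now 35.
Augment Hall→StairC→Exit: bottleneck 15, flow now 50.
Augment Hall→C3→Lobby→Exit: bottleneck 2, flow now 52.
Augment Hall→C3→StairC→Exit: bottleneck 1, flow now 53.
No augmenting path remains; maximum flow = 53.
In the residual graph, reachable from Hall: {Hall, StairA, C3, StairB, StairC, C1}.
Min-cut edges: Hall→Lobby (9), Hall→Exit (11), StairA→Exit (15), C3→Lobby (2), StairC→Exit (16); capacity 9 + 11 + 15 + 2 + 16 = 53.
This cut is saturated, so no flow can exceed 53.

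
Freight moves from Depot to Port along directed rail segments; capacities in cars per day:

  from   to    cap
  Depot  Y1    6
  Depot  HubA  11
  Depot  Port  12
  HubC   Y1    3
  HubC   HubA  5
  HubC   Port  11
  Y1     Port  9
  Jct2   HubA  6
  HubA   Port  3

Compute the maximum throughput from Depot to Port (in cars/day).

Augment Depot→Port: bottleneck 12, flow now 12.
Augment Depot→Y1→Port: bottleneck 6, flow now 18.
Augment Depot→HubA→Port: bottleneck 3, flow now 21.
No augmenting path remains; maximum flow = 21.
In the residual graph, reachable from Depot: {Depot, HubA}.
Min-cut edges: Depot→Y1 (6), Depot→Port (12), HubA→Port (3); capacity 6 + 12 + 3 = 21.
This cut is saturated, so no flow can exceed 21.

21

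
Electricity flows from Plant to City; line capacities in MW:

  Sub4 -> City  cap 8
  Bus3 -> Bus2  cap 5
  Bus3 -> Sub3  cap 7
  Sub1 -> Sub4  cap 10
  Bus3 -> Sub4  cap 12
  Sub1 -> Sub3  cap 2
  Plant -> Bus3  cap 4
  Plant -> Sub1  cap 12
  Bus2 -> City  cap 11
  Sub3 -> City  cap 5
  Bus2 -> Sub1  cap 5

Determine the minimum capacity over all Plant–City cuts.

14

Augment Plant→Sub1→Sub3→City: bottleneck 2, flow now 2.
Augment Plant→Sub1→Sub4→City: bottleneck 8, flow now 10.
Augment Plant→Bus3→Sub3→City: bottleneck 3, flow now 13.
Augment Plant→Bus3→Bus2→City: bottleneck 1, flow now 14.
No augmenting path remains; maximum flow = 14.
By max-flow min-cut, the minimum cut capacity equals the max flow.
In the residual graph, reachable from Plant: {Plant, Sub1, Sub4}.
Min-cut edges: Plant→Bus3 (4), Sub1→Sub3 (2), Sub4→City (8); capacity 4 + 2 + 8 = 14.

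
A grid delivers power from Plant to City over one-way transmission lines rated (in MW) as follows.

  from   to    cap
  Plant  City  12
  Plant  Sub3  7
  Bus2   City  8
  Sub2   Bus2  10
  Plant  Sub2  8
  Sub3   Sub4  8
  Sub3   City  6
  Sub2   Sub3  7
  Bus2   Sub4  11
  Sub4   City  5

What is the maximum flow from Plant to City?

Augment Plant→City: bottleneck 12, flow now 12.
Augment Plant→Sub3→City: bottleneck 6, flow now 18.
Augment Plant→Sub2→Bus2→City: bottleneck 8, flow now 26.
Augment Plant→Sub3→Sub4→City: bottleneck 1, flow now 27.
No augmenting path remains; maximum flow = 27.
In the residual graph, reachable from Plant: {Plant}.
Min-cut edges: Plant→Sub2 (8), Plant→Sub3 (7), Plant→City (12); capacity 8 + 7 + 12 = 27.
This cut is saturated, so no flow can exceed 27.

27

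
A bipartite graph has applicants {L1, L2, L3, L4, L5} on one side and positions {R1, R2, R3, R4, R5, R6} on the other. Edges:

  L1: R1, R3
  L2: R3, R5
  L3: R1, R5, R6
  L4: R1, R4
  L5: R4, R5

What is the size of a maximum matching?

Unit-capacity flow: source→left, listed edges, right→sink; max matching = max flow.
Augmenting path L1→R1 (+1); matched 1.
Augmenting path L2→R3 (+1); matched 2.
Augmenting path L3→R5 (+1); matched 3.
Augmenting path L4→R4 (+1); matched 4.
Augmenting path L5→R5→L3→R6 (+1); matched 5.
No augmenting path remains; maximum matching = 5.
König certificate: {L1, L2, L3, L4, L5} is a vertex cover of size 5 (every listed pair touches it), so no matching can be larger.

5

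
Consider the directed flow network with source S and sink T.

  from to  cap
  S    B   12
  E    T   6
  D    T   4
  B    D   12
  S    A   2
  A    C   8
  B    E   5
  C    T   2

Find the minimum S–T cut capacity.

11

Augment S→A→C→T: bottleneck 2, flow now 2.
Augment S→B→D→T: bottleneck 4, flow now 6.
Augment S→B→E→T: bottleneck 5, flow now 11.
No augmenting path remains; maximum flow = 11.
By max-flow min-cut, the minimum cut capacity equals the max flow.
In the residual graph, reachable from S: {S, B, D}.
Min-cut edges: S→A (2), B→E (5), D→T (4); capacity 2 + 5 + 4 = 11.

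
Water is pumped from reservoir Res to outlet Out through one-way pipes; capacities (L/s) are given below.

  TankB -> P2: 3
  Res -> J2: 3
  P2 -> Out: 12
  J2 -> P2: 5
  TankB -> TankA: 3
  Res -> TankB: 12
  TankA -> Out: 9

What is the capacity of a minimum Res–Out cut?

9

Augment Res→TankB→TankA→Out: bottleneck 3, flow now 3.
Augment Res→TankB→P2→Out: bottleneck 3, flow now 6.
Augment Res→J2→P2→Out: bottleneck 3, flow now 9.
No augmenting path remains; maximum flow = 9.
By max-flow min-cut, the minimum cut capacity equals the max flow.
In the residual graph, reachable from Res: {Res, TankB}.
Min-cut edges: Res→J2 (3), TankB→TankA (3), TankB→P2 (3); capacity 3 + 3 + 3 = 9.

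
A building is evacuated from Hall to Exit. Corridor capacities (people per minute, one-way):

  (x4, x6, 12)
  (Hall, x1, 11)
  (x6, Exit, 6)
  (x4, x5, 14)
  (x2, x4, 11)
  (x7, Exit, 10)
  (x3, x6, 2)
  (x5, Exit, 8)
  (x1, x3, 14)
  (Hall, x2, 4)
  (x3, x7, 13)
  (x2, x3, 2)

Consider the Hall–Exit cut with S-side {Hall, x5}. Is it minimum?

No — its capacity is 23, but the minimum cut has capacity 15.

Given cut capacity: 11 + 4 + 8 = 23.
Augment Hall→x1→x3→x6→Exit: bottleneck 2, flow now 2.
Augment Hall→x1→x3→x7→Exit: bottleneck 9, flow now 11.
Augment Hall→x2→x3→x7→Exit: bottleneck 1, flow now 12.
Augment Hall→x2→x4→x5→Exit: bottleneck 3, flow now 15.
No augmenting path remains; maximum flow = 15.
In the residual graph, reachable from Hall: {Hall}.
Min-cut edges: Hall→x1 (11), Hall→x2 (4); capacity 11 + 4 = 15.
Cut capacity 23 exceeds the max flow 15, so it is not minimum.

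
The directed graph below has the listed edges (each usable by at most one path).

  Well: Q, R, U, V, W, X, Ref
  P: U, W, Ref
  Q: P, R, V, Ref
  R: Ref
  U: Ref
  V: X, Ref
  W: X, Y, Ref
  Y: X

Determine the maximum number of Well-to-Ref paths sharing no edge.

6

Assign every edge capacity 1; by Menger, the answer equals the max flow.
Path Well→Ref (+1); total 1.
Path Well→Q→Ref (+1); total 2.
Path Well→R→Ref (+1); total 3.
Path Well→U→Ref (+1); total 4.
Path Well→V→Ref (+1); total 5.
Path Well→W→Ref (+1); total 6.
No residual Well→Ref path; max flow = 6.
Certifying cut of size 6: {Well→Q, Well→R, Well→Ref, Well→U, Well→V, Well→W}.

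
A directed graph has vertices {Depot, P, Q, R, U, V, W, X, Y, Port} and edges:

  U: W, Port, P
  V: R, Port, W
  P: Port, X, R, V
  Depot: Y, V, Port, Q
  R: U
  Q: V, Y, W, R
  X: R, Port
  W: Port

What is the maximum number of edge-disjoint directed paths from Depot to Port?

Assign every edge capacity 1; by Menger, the answer equals the max flow.
Path Depot→Port (+1); total 1.
Path Depot→V→Port (+1); total 2.
Path Depot→Q→W→Port (+1); total 3.
No residual Depot→Port path; max flow = 3.
Certifying cut of size 3: {Depot→Port, Depot→Q, Depot→V}.

3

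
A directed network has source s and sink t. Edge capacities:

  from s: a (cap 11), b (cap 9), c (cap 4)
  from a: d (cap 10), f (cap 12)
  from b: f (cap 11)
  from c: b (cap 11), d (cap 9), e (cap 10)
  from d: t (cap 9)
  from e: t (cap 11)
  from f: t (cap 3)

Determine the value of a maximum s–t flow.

16

Augment s→a→d→t: bottleneck 9, flow now 9.
Augment s→a→f→t: bottleneck 2, flow now 11.
Augment s→b→f→t: bottleneck 1, flow now 12.
Augment s→c→e→t: bottleneck 4, flow now 16.
No augmenting path remains; maximum flow = 16.
In the residual graph, reachable from s: {s, a, b, d, f}.
Min-cut edges: s→c (4), d→t (9), f→t (3); capacity 4 + 9 + 3 = 16.
This cut is saturated, so no flow can exceed 16.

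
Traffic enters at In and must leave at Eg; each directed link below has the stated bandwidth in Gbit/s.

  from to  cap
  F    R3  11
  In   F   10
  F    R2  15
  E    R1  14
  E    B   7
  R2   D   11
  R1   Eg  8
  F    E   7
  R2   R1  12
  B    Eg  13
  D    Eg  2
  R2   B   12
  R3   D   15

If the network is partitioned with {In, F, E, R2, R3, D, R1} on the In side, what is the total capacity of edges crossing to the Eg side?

29

Edges leaving {In, F, E, R2, R3, D, R1}: E→B (7), R2→B (12), D→Eg (2), R1→Eg (8).
Cut capacity = 7 + 12 + 2 + 8 = 29.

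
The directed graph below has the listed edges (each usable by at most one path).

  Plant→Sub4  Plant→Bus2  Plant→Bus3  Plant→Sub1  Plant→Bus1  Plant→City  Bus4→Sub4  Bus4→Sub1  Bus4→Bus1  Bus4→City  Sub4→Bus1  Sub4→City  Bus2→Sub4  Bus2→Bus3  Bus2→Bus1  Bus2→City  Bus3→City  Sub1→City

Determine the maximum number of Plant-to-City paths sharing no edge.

5

Assign every edge capacity 1; by Menger, the answer equals the max flow.
Path Plant→City (+1); total 1.
Path Plant→Sub4→City (+1); total 2.
Path Plant→Bus2→City (+1); total 3.
Path Plant→Bus3→City (+1); total 4.
Path Plant→Sub1→City (+1); total 5.
No residual Plant→City path; max flow = 5.
Certifying cut of size 5: {Plant→Bus2, Plant→Bus3, Plant→City, Plant→Sub1, Plant→Sub4}.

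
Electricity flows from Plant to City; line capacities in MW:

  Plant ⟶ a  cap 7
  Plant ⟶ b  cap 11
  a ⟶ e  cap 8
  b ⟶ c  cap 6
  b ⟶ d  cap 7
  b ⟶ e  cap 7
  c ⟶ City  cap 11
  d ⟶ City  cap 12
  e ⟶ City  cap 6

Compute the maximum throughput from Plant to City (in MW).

17

Augment Plant→a→e→City: bottleneck 6, flow now 6.
Augment Plant→b→c→City: bottleneck 6, flow now 12.
Augment Plant→b→d→City: bottleneck 5, flow now 17.
No augmenting path remains; maximum flow = 17.
In the residual graph, reachable from Plant: {Plant, a, e}.
Min-cut edges: Plant→b (11), e→City (6); capacity 11 + 6 = 17.
This cut is saturated, so no flow can exceed 17.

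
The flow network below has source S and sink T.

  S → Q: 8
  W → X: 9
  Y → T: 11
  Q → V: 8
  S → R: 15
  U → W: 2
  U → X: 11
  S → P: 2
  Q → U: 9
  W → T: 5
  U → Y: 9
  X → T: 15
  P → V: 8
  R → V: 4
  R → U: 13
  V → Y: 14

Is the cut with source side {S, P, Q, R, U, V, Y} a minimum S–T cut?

Given cut capacity: 2 + 11 + 11 = 24.
Augment S→P→V→Y→T: bottleneck 2, flow now 2.
Augment S→Q→U→W→T: bottleneck 2, flow now 4.
Augment S→Q→U→X→T: bottleneck 6, flow now 10.
Augment S→R→U→X→T: bottleneck 5, flow now 15.
Augment S→R→U→Y→T: bottleneck 8, flow now 23.
Augment S→R→V→Y→T: bottleneck 1, flow now 24.
No augmenting path remains; maximum flow = 24.
Cut capacity 24 equals the max flow, so it is a minimum cut.

Yes — it is a minimum cut (capacity 24).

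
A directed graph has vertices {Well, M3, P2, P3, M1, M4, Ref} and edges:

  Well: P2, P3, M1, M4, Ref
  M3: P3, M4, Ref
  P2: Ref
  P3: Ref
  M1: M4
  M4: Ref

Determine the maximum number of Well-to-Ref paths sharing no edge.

4

Assign every edge capacity 1; by Menger, the answer equals the max flow.
Path Well→Ref (+1); total 1.
Path Well→P2→Ref (+1); total 2.
Path Well→P3→Ref (+1); total 3.
Path Well→M4→Ref (+1); total 4.
No residual Well→Ref path; max flow = 4.
Certifying cut of size 4: {M4→Ref, Well→P2, Well→P3, Well→Ref}.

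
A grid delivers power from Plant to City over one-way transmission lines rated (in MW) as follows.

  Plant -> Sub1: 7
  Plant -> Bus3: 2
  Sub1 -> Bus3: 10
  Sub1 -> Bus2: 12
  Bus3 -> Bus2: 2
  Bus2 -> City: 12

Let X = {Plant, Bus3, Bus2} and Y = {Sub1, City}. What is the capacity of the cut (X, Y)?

19

Edges leaving {Plant, Bus3, Bus2}: Plant→Sub1 (7), Bus2→City (12).
Cut capacity = 7 + 12 = 19.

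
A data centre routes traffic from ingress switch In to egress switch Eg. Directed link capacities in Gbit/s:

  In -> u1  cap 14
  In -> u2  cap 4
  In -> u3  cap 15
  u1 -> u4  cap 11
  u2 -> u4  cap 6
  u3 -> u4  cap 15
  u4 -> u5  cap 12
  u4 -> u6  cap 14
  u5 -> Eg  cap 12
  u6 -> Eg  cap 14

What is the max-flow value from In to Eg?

Augment In→u1→u4→u5→Eg: bottleneck 11, flow now 11.
Augment In→u2→u4→u5→Eg: bottleneck 1, flow now 12.
Augment In→u2→u4→u6→Eg: bottleneck 3, flow now 15.
Augment In→u3→u4→u6→Eg: bottleneck 11, flow now 26.
No augmenting path remains; maximum flow = 26.
In the residual graph, reachable from In: {In, u1, u2, u3, u4}.
Min-cut edges: u4→u5 (12), u4→u6 (14); capacity 12 + 14 = 26.
This cut is saturated, so no flow can exceed 26.

26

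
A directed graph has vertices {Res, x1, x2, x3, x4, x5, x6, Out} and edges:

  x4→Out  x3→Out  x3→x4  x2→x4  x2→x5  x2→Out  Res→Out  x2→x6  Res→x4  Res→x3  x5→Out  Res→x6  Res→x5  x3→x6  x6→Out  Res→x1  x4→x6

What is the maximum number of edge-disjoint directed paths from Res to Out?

5

Assign every edge capacity 1; by Menger, the answer equals the max flow.
Path Res→Out (+1); total 1.
Path Res→x3→Out (+1); total 2.
Path Res→x4→Out (+1); total 3.
Path Res→x5→Out (+1); total 4.
Path Res→x6→Out (+1); total 5.
No residual Res→Out path; max flow = 5.
Certifying cut of size 5: {Res→Out, Res→x3, Res→x4, Res→x5, Res→x6}.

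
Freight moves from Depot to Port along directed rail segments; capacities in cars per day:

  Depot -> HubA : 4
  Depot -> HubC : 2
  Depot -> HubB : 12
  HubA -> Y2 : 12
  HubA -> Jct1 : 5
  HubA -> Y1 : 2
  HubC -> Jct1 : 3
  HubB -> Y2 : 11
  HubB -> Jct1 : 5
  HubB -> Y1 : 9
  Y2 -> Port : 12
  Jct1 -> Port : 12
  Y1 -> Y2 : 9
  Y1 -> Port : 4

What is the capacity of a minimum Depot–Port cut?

Augment Depot→HubA→Y2→Port: bottleneck 4, flow now 4.
Augment Depot→HubC→Jct1→Port: bottleneck 2, flow now 6.
Augment Depot→HubB→Y2→Port: bottleneck 8, flow now 14.
Augment Depot→HubB→Jct1→Port: bottleneck 4, flow now 18.
No augmenting path remains; maximum flow = 18.
By max-flow min-cut, the minimum cut capacity equals the max flow.
In the residual graph, reachable from Depot: {Depot}.
Min-cut edges: Depot→HubA (4), Depot→HubC (2), Depot→HubB (12); capacity 4 + 2 + 12 = 18.

18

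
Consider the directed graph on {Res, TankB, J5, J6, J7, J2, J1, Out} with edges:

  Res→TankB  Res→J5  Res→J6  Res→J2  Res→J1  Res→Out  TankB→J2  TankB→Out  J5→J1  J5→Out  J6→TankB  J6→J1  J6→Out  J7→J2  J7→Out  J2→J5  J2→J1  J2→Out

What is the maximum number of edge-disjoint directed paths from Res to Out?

Assign every edge capacity 1; by Menger, the answer equals the max flow.
Path Res→Out (+1); total 1.
Path Res→TankB→Out (+1); total 2.
Path Res→J5→Out (+1); total 3.
Path Res→J6→Out (+1); total 4.
Path Res→J2→Out (+1); total 5.
No residual Res→Out path; max flow = 5.
Certifying cut of size 5: {Res→J2, Res→J5, Res→J6, Res→Out, Res→TankB}.

5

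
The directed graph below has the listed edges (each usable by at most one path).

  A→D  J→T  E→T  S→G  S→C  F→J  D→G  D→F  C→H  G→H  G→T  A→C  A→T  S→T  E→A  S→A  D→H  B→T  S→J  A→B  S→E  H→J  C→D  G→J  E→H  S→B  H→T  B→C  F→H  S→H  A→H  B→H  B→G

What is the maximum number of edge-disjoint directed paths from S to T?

Assign every edge capacity 1; by Menger, the answer equals the max flow.
Path S→T (+1); total 1.
Path S→A→T (+1); total 2.
Path S→B→T (+1); total 3.
Path S→E→T (+1); total 4.
Path S→G→T (+1); total 5.
Path S→H→T (+1); total 6.
Path S→J→T (+1); total 7.
No residual S→T path; max flow = 7.
Certifying cut of size 7: {G→T, H→T, J→T, S→A, S→B, S→E, S→T}.

7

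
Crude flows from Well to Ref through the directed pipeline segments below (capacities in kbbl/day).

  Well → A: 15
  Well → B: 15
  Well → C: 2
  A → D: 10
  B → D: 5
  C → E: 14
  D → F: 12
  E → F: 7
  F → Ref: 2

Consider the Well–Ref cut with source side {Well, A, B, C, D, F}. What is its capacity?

16

Edges leaving {Well, A, B, C, D, F}: C→E (14), F→Ref (2).
Cut capacity = 14 + 2 = 16.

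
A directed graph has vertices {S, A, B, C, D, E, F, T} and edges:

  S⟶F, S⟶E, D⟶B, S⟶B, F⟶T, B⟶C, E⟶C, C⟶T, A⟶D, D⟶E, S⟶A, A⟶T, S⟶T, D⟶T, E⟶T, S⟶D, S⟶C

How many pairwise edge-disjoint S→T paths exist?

6

Assign every edge capacity 1; by Menger, the answer equals the max flow.
Path S→T (+1); total 1.
Path S→A→T (+1); total 2.
Path S→C→T (+1); total 3.
Path S→D→T (+1); total 4.
Path S→E→T (+1); total 5.
Path S→F→T (+1); total 6.
No residual S→T path; max flow = 6.
Certifying cut of size 6: {C→T, S→A, S→D, S→E, S→F, S→T}.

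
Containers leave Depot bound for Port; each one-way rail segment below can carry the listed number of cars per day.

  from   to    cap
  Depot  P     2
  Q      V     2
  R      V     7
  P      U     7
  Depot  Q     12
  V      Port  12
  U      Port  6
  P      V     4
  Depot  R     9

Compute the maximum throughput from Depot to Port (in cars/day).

Augment Depot→P→U→Port: bottleneck 2, flow now 2.
Augment Depot→Q→V→Port: bottleneck 2, flow now 4.
Augment Depot→R→V→Port: bottleneck 7, flow now 11.
No augmenting path remains; maximum flow = 11.
In the residual graph, reachable from Depot: {Depot, Q, R}.
Min-cut edges: Depot→P (2), Q→V (2), R→V (7); capacity 2 + 2 + 7 = 11.
This cut is saturated, so no flow can exceed 11.

11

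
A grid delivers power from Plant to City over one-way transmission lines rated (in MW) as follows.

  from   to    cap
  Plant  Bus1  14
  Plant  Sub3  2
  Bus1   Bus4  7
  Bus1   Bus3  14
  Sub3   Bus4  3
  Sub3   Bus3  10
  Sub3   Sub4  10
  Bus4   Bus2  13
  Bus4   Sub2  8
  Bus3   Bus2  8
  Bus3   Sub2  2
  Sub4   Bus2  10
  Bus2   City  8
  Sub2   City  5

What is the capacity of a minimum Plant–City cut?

Augment Plant→Bus1→Bus4→Bus2→City: bottleneck 7, flow now 7.
Augment Plant→Bus1→Bus3→Bus2→City: bottleneck 1, flow now 8.
Augment Plant→Bus1→Bus3→Sub2→City: bottleneck 2, flow now 10.
Augment Plant→Sub3→Bus4→Sub2→City: bottleneck 2, flow now 12.
Augment Plant→Bus1→Bus3→Bus2→Bus4→Sub2→City: bottleneck 1, flow now 13. (uses reverse residual edge)
No augmenting path remains; maximum flow = 13.
By max-flow min-cut, the minimum cut capacity equals the max flow.
In the residual graph, reachable from Plant: {Plant, Bus1, Sub3, Bus4, Bus3, Sub4, Bus2, Sub2}.
Min-cut edges: Bus2→City (8), Sub2→City (5); capacity 8 + 5 = 13.

13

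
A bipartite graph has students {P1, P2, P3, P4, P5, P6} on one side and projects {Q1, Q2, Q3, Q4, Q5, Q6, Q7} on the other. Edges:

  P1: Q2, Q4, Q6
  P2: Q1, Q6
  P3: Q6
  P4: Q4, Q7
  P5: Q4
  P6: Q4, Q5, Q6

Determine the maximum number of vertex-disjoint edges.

6

Unit-capacity flow: source→left, listed edges, right→sink; max matching = max flow.
Augmenting path P1→Q2 (+1); matched 1.
Augmenting path P2→Q1 (+1); matched 2.
Augmenting path P3→Q6 (+1); matched 3.
Augmenting path P4→Q4 (+1); matched 4.
Augmenting path P6→Q5 (+1); matched 5.
Augmenting path P5→Q4→P4→Q7 (+1); matched 6.
No augmenting path remains; maximum matching = 6.
König certificate: {P1, P2, P3, P4, P5, P6} is a vertex cover of size 6 (every listed pair touches it), so no matching can be larger.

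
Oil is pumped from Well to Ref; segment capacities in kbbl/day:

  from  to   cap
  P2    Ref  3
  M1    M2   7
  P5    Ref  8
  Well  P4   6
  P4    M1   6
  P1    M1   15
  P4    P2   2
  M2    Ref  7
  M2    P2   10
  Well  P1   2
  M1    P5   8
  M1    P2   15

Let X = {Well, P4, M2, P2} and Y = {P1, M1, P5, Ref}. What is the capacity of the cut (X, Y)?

Edges leaving {Well, P4, M2, P2}: Well→P1 (2), P4→M1 (6), M2→Ref (7), P2→Ref (3).
Cut capacity = 2 + 6 + 7 + 3 = 18.

18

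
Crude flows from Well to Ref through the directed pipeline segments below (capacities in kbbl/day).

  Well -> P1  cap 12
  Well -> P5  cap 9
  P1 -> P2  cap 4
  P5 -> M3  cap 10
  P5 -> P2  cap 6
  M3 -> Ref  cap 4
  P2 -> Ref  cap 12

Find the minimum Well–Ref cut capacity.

13

Augment Well→P1→P2→Ref: bottleneck 4, flow now 4.
Augment Well→P5→M3→Ref: bottleneck 4, flow now 8.
Augment Well→P5→P2→Ref: bottleneck 5, flow now 13.
No augmenting path remains; maximum flow = 13.
By max-flow min-cut, the minimum cut capacity equals the max flow.
In the residual graph, reachable from Well: {Well, P1}.
Min-cut edges: Well→P5 (9), P1→P2 (4); capacity 9 + 4 = 13.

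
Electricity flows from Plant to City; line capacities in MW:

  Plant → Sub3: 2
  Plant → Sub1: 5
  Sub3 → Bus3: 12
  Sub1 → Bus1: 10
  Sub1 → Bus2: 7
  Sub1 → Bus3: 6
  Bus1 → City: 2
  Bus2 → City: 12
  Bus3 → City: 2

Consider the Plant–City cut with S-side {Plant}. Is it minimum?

Yes — it is a minimum cut (capacity 7).

Given cut capacity: 2 + 5 = 7.
Augment Plant→Sub3→Bus3→City: bottleneck 2, flow now 2.
Augment Plant→Sub1→Bus1→City: bottleneck 2, flow now 4.
Augment Plant→Sub1→Bus2→City: bottleneck 3, flow now 7.
No augmenting path remains; maximum flow = 7.
Cut capacity 7 equals the max flow, so it is a minimum cut.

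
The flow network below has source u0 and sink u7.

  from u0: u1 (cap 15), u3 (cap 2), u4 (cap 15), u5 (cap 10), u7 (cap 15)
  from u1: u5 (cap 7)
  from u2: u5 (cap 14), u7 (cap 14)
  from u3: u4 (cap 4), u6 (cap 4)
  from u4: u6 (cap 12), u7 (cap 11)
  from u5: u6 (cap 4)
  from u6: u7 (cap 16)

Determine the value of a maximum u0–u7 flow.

36

Augment u0→u7: bottleneck 15, flow now 15.
Augment u0→u4→u7: bottleneck 11, flow now 26.
Augment u0→u3→u6→u7: bottleneck 2, flow now 28.
Augment u0→u4→u6→u7: bottleneck 4, flow now 32.
Augment u0→u5→u6→u7: bottleneck 4, flow now 36.
No augmenting path remains; maximum flow = 36.
In the residual graph, reachable from u0: {u0, u1, u5}.
Min-cut edges: u0→u3 (2), u0→u4 (15), u0→u7 (15), u5→u6 (4); capacity 2 + 15 + 15 + 4 = 36.
This cut is saturated, so no flow can exceed 36.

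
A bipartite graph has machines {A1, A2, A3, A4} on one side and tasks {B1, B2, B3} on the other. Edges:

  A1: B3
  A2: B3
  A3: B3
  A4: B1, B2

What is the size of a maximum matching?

2

Unit-capacity flow: source→left, listed edges, right→sink; max matching = max flow.
Augmenting path A1→B3 (+1); matched 1.
Augmenting path A4→B1 (+1); matched 2.
No augmenting path remains; maximum matching = 2.
König certificate: {A4, B3} is a vertex cover of size 2 (every listed pair touches it), so no matching can be larger.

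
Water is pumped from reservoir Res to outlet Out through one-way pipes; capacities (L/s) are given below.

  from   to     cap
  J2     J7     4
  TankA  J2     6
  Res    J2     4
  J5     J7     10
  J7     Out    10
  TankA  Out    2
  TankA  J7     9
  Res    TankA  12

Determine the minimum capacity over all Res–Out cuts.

Augment Res→TankA→Out: bottleneck 2, flow now 2.
Augment Res→TankA→J7→Out: bottleneck 9, flow now 11.
Augment Res→J2→J7→Out: bottleneck 1, flow now 12.
No augmenting path remains; maximum flow = 12.
By max-flow min-cut, the minimum cut capacity equals the max flow.
In the residual graph, reachable from Res: {Res, TankA, J2, J7}.
Min-cut edges: TankA→Out (2), J7→Out (10); capacity 2 + 10 = 12.

12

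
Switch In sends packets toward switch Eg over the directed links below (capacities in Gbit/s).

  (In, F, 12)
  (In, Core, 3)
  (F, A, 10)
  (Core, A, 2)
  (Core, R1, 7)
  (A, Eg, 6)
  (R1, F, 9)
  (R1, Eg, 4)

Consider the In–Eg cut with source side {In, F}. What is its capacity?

Edges leaving {In, F}: In→Core (3), F→A (10).
Cut capacity = 3 + 10 = 13.

13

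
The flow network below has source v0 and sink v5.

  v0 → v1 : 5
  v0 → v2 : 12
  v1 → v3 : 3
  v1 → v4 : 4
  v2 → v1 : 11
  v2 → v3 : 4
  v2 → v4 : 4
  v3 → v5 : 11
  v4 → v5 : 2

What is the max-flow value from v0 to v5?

9

Augment v0→v1→v3→v5: bottleneck 3, flow now 3.
Augment v0→v1→v4→v5: bottleneck 2, flow now 5.
Augment v0→v2→v3→v5: bottleneck 4, flow now 9.
No augmenting path remains; maximum flow = 9.
In the residual graph, reachable from v0: {v0, v1, v2, v4}.
Min-cut edges: v1→v3 (3), v2→v3 (4), v4→v5 (2); capacity 3 + 4 + 2 = 9.
This cut is saturated, so no flow can exceed 9.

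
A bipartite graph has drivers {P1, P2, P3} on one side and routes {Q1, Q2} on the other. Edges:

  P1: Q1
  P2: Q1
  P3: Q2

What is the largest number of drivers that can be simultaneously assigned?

2

Unit-capacity flow: source→left, listed edges, right→sink; max matching = max flow.
Augmenting path P1→Q1 (+1); matched 1.
Augmenting path P3→Q2 (+1); matched 2.
No augmenting path remains; maximum matching = 2.
König certificate: {P3, Q1} is a vertex cover of size 2 (every listed pair touches it), so no matching can be larger.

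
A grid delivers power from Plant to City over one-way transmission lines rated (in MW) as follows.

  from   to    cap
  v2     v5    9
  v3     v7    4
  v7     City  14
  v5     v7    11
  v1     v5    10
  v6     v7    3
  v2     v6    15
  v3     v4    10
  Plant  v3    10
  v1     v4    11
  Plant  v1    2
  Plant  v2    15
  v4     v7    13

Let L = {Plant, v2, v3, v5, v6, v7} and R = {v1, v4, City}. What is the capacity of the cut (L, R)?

26

Edges leaving {Plant, v2, v3, v5, v6, v7}: Plant→v1 (2), v3→v4 (10), v7→City (14).
Cut capacity = 2 + 10 + 14 = 26.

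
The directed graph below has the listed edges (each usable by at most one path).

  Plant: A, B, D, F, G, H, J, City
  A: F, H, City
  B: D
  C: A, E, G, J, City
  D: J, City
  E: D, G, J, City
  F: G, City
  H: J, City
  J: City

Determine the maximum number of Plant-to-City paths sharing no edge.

Assign every edge capacity 1; by Menger, the answer equals the max flow.
Path Plant→City (+1); total 1.
Path Plant→A→City (+1); total 2.
Path Plant→D→City (+1); total 3.
Path Plant→F→City (+1); total 4.
Path Plant→H→City (+1); total 5.
Path Plant→J→City (+1); total 6.
No residual Plant→City path; max flow = 6.
Certifying cut of size 6: {D→City, J→City, Plant→A, Plant→City, Plant→F, Plant→H}.

6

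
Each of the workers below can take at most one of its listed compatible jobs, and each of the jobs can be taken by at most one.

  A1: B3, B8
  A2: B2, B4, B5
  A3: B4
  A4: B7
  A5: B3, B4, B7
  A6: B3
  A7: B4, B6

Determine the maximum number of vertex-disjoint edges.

Unit-capacity flow: source→left, listed edges, right→sink; max matching = max flow.
Augmenting path A1→B3 (+1); matched 1.
Augmenting path A2→B2 (+1); matched 2.
Augmenting path A3→B4 (+1); matched 3.
Augmenting path A4→B7 (+1); matched 4.
Augmenting path A7→B6 (+1); matched 5.
Augmenting path A5→B3→A1→B8 (+1); matched 6.
No augmenting path remains; maximum matching = 6.
König certificate: {A1, A2, A7, B3, B4, B7} is a vertex cover of size 6 (every listed pair touches it), so no matching can be larger.

6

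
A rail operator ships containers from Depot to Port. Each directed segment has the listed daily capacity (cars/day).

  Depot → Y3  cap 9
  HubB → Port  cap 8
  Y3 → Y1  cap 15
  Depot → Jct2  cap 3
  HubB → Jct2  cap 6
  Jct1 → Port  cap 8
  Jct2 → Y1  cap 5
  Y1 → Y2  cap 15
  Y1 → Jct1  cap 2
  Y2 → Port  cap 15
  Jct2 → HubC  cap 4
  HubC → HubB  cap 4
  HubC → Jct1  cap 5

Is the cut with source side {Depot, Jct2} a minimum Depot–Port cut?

Given cut capacity: 9 + 5 + 4 = 18.
Augment Depot→Y3→Y1→Y2→Port: bottleneck 9, flow now 9.
Augment Depot→Jct2→Y1→Y2→Port: bottleneck 3, flow now 12.
No augmenting path remains; maximum flow = 12.
In the residual graph, reachable from Depot: {Depot}.
Min-cut edges: Depot→Y3 (9), Depot→Jct2 (3); capacity 9 + 3 = 12.
Cut capacity 18 exceeds the max flow 12, so it is not minimum.

No — its capacity is 18, but the minimum cut has capacity 12.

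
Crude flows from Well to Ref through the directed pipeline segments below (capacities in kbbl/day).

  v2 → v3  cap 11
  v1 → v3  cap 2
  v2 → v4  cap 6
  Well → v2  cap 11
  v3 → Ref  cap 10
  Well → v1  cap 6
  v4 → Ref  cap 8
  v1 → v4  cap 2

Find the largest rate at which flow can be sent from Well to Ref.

15

Augment Well→v1→v3→Ref: bottleneck 2, flow now 2.
Augment Well→v1→v4→Ref: bottleneck 2, flow now 4.
Augment Well→v2→v3→Ref: bottleneck 8, flow now 12.
Augment Well→v2→v4→Ref: bottleneck 3, flow now 15.
No augmenting path remains; maximum flow = 15.
In the residual graph, reachable from Well: {Well, v1}.
Min-cut edges: Well→v2 (11), v1→v3 (2), v1→v4 (2); capacity 11 + 2 + 2 = 15.
This cut is saturated, so no flow can exceed 15.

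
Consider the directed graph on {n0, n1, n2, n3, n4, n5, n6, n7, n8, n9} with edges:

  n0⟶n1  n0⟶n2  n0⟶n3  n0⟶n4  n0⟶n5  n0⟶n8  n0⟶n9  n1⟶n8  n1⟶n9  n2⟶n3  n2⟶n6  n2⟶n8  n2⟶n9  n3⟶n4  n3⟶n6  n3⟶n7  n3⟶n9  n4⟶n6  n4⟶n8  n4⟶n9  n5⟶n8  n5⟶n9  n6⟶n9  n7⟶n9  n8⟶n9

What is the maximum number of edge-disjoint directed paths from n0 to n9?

7

Assign every edge capacity 1; by Menger, the answer equals the max flow.
Path n0→n9 (+1); total 1.
Path n0→n1→n9 (+1); total 2.
Path n0→n2→n9 (+1); total 3.
Path n0→n3→n9 (+1); total 4.
Path n0→n4→n9 (+1); total 5.
Path n0→n5→n9 (+1); total 6.
Path n0→n8→n9 (+1); total 7.
No residual n0→n9 path; max flow = 7.
Certifying cut of size 7: {n0→n1, n0→n2, n0→n3, n0→n4, n0→n5, n0→n8, n0→n9}.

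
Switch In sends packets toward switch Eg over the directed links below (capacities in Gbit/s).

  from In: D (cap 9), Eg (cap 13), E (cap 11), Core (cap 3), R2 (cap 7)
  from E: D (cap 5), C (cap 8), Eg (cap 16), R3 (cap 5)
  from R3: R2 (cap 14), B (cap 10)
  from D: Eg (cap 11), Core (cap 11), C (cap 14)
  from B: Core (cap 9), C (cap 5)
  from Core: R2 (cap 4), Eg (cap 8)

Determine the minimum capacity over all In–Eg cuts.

Augment In→Eg: bottleneck 13, flow now 13.
Augment In→E→Eg: bottleneck 11, flow now 24.
Augment In→D→Eg: bottleneck 9, flow now 33.
Augment In→Core→Eg: bottleneck 3, flow now 36.
No augmenting path remains; maximum flow = 36.
By max-flow min-cut, the minimum cut capacity equals the max flow.
In the residual graph, reachable from In: {In, R2}.
Min-cut edges: In→E (11), In→D (9), In→Core (3), In→Eg (13); capacity 11 + 9 + 3 + 13 = 36.

36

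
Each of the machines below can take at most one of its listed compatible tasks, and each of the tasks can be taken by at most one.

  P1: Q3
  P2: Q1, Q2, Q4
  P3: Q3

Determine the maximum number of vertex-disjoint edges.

Unit-capacity flow: source→left, listed edges, right→sink; max matching = max flow.
Augmenting path P1→Q3 (+1); matched 1.
Augmenting path P2→Q1 (+1); matched 2.
No augmenting path remains; maximum matching = 2.
König certificate: {P2, Q3} is a vertex cover of size 2 (every listed pair touches it), so no matching can be larger.

2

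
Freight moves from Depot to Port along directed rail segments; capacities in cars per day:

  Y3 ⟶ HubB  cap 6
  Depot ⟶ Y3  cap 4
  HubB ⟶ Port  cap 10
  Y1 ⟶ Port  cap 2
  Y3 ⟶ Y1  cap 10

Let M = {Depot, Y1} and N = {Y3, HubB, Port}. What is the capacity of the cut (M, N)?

Edges leaving {Depot, Y1}: Depot→Y3 (4), Y1→Port (2).
Cut capacity = 4 + 2 = 6.

6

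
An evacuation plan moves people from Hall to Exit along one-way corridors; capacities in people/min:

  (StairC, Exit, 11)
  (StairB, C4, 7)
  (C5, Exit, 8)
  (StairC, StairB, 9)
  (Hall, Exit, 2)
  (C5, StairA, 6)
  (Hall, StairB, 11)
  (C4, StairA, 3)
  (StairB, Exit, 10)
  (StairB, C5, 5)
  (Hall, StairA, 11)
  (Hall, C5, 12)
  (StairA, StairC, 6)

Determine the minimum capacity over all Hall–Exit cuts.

Augment Hall→Exit: bottleneck 2, flow now 2.
Augment Hall→StairB→Exit: bottleneck 10, flow now 12.
Augment Hall→C5→Exit: bottleneck 8, flow now 20.
Augment Hall→StairA→StairC→Exit: bottleneck 6, flow now 26.
No augmenting path remains; maximum flow = 26.
By max-flow min-cut, the minimum cut capacity equals the max flow.
In the residual graph, reachable from Hall: {Hall, StairB, C5, C4, StairA}.
Min-cut edges: Hall→Exit (2), StairB→Exit (10), C5→Exit (8), StairA→StairC (6); capacity 2 + 10 + 8 + 6 = 26.

26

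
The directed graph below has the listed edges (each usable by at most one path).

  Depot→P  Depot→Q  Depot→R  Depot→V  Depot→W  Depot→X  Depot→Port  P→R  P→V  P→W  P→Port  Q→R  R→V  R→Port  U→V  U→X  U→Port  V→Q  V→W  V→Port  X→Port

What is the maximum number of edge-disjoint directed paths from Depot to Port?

Assign every edge capacity 1; by Menger, the answer equals the max flow.
Path Depot→Port (+1); total 1.
Path Depot→P→Port (+1); total 2.
Path Depot→R→Port (+1); total 3.
Path Depot→V→Port (+1); total 4.
Path Depot→X→Port (+1); total 5.
No residual Depot→Port path; max flow = 5.
Certifying cut of size 5: {Depot→P, Depot→Port, Depot→X, R→Port, V→Port}.

5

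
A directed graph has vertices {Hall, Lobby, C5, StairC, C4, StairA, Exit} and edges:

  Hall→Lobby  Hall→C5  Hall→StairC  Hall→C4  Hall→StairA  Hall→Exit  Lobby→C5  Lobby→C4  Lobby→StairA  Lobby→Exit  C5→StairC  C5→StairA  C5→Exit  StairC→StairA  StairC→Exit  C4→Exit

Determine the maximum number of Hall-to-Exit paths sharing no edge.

5

Assign every edge capacity 1; by Menger, the answer equals the max flow.
Path Hall→Exit (+1); total 1.
Path Hall→Lobby→Exit (+1); total 2.
Path Hall→C5→Exit (+1); total 3.
Path Hall→StairC→Exit (+1); total 4.
Path Hall→C4→Exit (+1); total 5.
No residual Hall→Exit path; max flow = 5.
Certifying cut of size 5: {Hall→C4, Hall→C5, Hall→Exit, Hall→Lobby, Hall→StairC}.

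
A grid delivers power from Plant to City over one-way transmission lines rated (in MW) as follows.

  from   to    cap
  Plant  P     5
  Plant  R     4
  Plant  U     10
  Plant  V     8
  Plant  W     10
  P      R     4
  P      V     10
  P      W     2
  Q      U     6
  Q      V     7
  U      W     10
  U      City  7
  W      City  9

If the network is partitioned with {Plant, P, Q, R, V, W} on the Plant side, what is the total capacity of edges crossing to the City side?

Edges leaving {Plant, P, Q, R, V, W}: Plant→U (10), Q→U (6), W→City (9).
Cut capacity = 10 + 6 + 9 = 25.

25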